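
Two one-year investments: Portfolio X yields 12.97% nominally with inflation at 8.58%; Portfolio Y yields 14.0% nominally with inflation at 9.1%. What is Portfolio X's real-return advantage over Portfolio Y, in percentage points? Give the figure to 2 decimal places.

-0.45

Portfolio X real return: 1.1297/1.0858 − 1 = 4.043%.
Portfolio Y real return: 1.140/1.091 − 1 = 4.491%.
Difference: 4.043 − 4.491 = -0.448 pp.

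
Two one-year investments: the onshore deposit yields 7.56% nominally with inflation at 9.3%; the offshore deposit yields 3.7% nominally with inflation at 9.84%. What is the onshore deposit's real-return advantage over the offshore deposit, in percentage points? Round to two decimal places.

4.00

The onshore deposit real return: 1.0756/1.093 − 1 = -1.592%.
The offshore deposit real return: 1.037/1.0984 − 1 = -5.590%.
Difference: -1.592 − (-5.590) = 3.998 pp.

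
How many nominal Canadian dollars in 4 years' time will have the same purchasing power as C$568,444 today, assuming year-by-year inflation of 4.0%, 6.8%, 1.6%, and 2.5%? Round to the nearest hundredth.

C$657,521.34

Cumulative price-level factor: 1.040 × 1.068 × 1.016 × 1.025 = 1.156703808.
The nominal amount required is C$568,444 scaled up by that factor.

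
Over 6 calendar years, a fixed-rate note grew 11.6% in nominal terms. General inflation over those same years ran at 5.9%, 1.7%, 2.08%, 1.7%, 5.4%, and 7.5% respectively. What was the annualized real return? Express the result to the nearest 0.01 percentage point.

Cumulative inflation factor: 1.059 × 1.017 × 1.0208 × 1.017 × 1.054 × 1.075 ≈ 1.26686.
Nominal growth factor: 1.11600. Real growth factor = 1.11600 / 1.26686 ≈ 0.88092.
Annualized: 0.88092^(1/6) − 1 ≈ -0.02091.

-2.09%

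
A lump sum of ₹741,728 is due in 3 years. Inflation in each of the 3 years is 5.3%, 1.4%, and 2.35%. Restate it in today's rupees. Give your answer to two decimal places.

Price-level factor over 3 years: 1.053 × 1.014 × 1.0235 = 1.092833937.
Purchasing power today: ₹741,728 divided by that factor.

₹678,719.77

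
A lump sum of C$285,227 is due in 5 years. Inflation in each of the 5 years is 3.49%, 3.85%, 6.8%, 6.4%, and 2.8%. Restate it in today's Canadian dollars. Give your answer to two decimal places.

Price-level factor over 5 years: 1.0349 × 1.0385 × 1.068 × 1.064 × 1.028 ≈ 1.2554831349.
Purchasing power today: C$285,227 divided by that factor.

C$227,185.05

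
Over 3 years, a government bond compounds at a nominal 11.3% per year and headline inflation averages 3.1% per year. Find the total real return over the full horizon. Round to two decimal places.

25.81%

The annual real rate is (1+11.3%)/(1+3.1%) − 1 = 7.9534%.
Compounded over 3 years: (1 + 0.079534)^3 − 1 ≈ 0.25808.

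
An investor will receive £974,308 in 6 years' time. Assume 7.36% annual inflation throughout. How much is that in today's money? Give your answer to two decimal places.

£636,269.71

Price-level factor over 6 years: (1 + 7.36%)^6 ≈ 1.5312814340.
Purchasing power today: £974,308 divided by that factor.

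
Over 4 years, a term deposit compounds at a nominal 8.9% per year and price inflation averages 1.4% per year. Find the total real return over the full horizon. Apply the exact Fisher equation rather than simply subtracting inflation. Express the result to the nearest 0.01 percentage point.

The annual real rate is (1+8.9%)/(1+1.4%) − 1 = 7.3964%.
Compounded over 4 years: (1 + 0.073964)^4 − 1 ≈ 0.33033.

33.03%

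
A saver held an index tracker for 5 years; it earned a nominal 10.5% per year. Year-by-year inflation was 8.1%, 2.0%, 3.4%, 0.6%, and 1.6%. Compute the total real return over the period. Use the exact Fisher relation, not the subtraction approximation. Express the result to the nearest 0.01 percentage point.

Cumulative inflation factor: 1.081 × 1.020 × 1.034 × 1.006 × 1.016 ≈ 1.16530.
Nominal growth factor: 1.64745. Real growth factor = 1.64745 / 1.16530 ≈ 1.41375.
Total real return ≈ 41.3752%.

41.38%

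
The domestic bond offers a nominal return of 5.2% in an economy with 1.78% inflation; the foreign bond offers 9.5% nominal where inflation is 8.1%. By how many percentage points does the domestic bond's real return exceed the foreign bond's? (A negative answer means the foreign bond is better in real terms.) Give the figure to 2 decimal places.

The domestic bond real return: 1.052/1.0178 − 1 = 3.360%.
The foreign bond real return: 1.095/1.081 − 1 = 1.295%.
Difference: 3.360 − 1.295 = 2.065 pp.

2.07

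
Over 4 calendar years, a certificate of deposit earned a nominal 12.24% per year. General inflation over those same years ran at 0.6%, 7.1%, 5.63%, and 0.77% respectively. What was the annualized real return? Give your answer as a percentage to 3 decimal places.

8.460%

Cumulative inflation factor: 1.006 × 1.071 × 1.0563 × 1.0077 ≈ 1.14685.
Nominal growth factor: 1.58705. Real growth factor = 1.58705 / 1.14685 ≈ 1.38384.
Annualized: 1.38384^(1/4) − 1 ≈ 0.08460.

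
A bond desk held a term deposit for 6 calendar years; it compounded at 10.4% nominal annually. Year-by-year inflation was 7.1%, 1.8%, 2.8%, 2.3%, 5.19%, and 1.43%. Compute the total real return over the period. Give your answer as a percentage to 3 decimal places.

Cumulative inflation factor: 1.071 × 1.018 × 1.028 × 1.023 × 1.0519 × 1.0143 ≈ 1.22334.
Nominal growth factor: 1.81057. Real growth factor = 1.81057 / 1.22334 ≈ 1.48002.
Total real return ≈ 48.0020%.

48.002%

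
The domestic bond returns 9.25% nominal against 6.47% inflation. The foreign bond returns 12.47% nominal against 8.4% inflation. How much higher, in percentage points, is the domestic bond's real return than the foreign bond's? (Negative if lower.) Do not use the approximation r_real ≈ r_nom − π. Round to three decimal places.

The domestic bond real return: 1.0925/1.0647 − 1 = 2.6111%.
The foreign bond real return: 1.1247/1.084 − 1 = 3.7546%.
Difference: 2.6111 − 3.7546 = -1.1435 pp.

-1.144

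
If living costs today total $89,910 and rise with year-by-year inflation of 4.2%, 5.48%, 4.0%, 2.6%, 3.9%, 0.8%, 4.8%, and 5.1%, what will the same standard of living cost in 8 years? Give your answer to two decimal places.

$121,637.26

Cumulative price-level factor: 1.042 × 1.0548 × 1.040 × 1.026 × 1.039 × 1.008 × 1.048 × 1.051 ≈ 1.3528779502.
Multiplying $89,910 by the price-level factor gives the future nominal sum.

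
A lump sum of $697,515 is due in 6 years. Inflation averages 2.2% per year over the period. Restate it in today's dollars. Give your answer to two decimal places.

Price-level factor over 6 years: (1 + 2.2%)^6 ≈ 1.1394765049.
Purchasing power today: $697,515 divided by that factor.

$612,136.36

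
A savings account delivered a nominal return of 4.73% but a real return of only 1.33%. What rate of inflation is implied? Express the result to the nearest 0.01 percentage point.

From (1+r_nom) = (1+r_real)(1+π), we get 1+π = (1 + 4.73%)/(1 + 1.33%) = 1.0473/1.0133 ≈ 1.03355.
So π ≈ 3.3554%.

3.36%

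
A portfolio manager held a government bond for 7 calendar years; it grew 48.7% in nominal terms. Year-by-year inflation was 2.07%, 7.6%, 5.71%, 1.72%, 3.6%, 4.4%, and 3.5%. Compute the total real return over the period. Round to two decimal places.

Cumulative inflation factor: 1.0207 × 1.076 × 1.0571 × 1.0172 × 1.036 × 1.044 × 1.035 ≈ 1.32201.
Nominal growth factor: 1.48700. Real growth factor = 1.48700 / 1.32201 ≈ 1.12481.
Total real return ≈ 12.4806%.

12.48%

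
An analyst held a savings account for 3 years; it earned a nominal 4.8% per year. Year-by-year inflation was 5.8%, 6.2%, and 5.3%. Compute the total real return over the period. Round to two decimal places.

-2.72%

Cumulative inflation factor: 1.058 × 1.062 × 1.053 ≈ 1.18315.
Nominal growth factor: 1.15102. Real growth factor = 1.15102 / 1.18315 ≈ 0.97285.
Total real return ≈ -2.7151%.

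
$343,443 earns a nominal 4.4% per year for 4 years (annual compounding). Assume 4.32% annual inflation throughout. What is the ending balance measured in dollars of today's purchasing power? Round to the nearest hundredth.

$344,497.72

Nominal value at maturity: $343,443 × (1 + 4.4%)^4 ≈ $407,996.71.
Price-level factor over 4 years: (1 + 4.32%)^4 ≈ 1.1843234091.
Dividing the nominal maturity value by the price-level factor gives the value in today's money.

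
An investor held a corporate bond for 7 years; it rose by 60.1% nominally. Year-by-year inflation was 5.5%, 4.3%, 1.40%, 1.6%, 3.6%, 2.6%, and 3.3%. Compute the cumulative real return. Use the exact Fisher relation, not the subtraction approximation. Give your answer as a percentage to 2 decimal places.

28.62%

Cumulative inflation factor: 1.055 × 1.043 × 1.0140 × 1.016 × 1.036 × 1.026 × 1.033 ≈ 1.24473.
Nominal growth factor: 1.60100. Real growth factor = 1.60100 / 1.24473 ≈ 1.28622.
Total real return ≈ 28.6221%.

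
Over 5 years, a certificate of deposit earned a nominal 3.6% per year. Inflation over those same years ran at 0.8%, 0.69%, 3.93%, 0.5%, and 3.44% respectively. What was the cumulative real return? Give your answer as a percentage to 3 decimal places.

Cumulative inflation factor: 1.008 × 1.0069 × 1.0393 × 1.005 × 1.0344 ≈ 1.09659.
Nominal growth factor: 1.19344. Real growth factor = 1.19344 / 1.09659 ≈ 1.08832.
Total real return ≈ 8.8319%.

8.832%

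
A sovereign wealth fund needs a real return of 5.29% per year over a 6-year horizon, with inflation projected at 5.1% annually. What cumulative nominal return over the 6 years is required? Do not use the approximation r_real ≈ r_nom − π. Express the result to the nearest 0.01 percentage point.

83.63%

Required annual nominal rate: (1+5.29%)(1+5.1%) − 1 = 10.65979%.
Cumulative over 6 years: (1 + 0.1065979)^6 − 1 ≈ 0.83628.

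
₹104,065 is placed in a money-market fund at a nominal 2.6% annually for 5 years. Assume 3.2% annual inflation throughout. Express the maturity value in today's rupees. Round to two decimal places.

Nominal value at maturity: ₹104,065 × (1 + 2.6%)^5 ≈ ₹118,315.46.
Price-level factor over 5 years: (1 + 3.2%)^5 ≈ 1.1705729564.
Dividing the nominal maturity value by the price-level factor gives the value in today's money.

₹101,074.83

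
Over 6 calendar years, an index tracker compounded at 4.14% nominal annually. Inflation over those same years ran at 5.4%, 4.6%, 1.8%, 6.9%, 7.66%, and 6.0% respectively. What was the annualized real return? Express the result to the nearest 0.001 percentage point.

-1.173%

Cumulative inflation factor: 1.054 × 1.046 × 1.018 × 1.069 × 1.0766 × 1.060 ≈ 1.36917.
Nominal growth factor: 1.27557. Real growth factor = 1.27557 / 1.36917 ≈ 0.93164.
Annualized: 0.93164^(1/6) − 1 ≈ -0.01173.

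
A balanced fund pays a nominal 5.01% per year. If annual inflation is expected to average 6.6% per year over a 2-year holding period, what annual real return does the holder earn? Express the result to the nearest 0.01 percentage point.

-1.49%

With constant rates the annual real return is the same each year: (1+5.01%)/(1+6.6%) − 1 = -0.01492.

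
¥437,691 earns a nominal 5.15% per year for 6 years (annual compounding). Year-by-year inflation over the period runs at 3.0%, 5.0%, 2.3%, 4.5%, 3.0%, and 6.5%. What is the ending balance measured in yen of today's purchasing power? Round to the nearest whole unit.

¥466,464

Nominal value at maturity: ¥437,691 × (1 + 5.15%)^6 ≈ ¥591,593.
Price-level factor over 6 years: 1.030 × 1.050 × 1.023 × 1.045 × 1.030 × 1.065 ≈ 1.2682511956.
Dividing the nominal maturity value by the price-level factor gives the value in today's money.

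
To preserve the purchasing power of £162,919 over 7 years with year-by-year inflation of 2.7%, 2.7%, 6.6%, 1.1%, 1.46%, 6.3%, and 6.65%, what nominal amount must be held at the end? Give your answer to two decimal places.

£213,014.89

Cumulative price-level factor: 1.027 × 1.027 × 1.066 × 1.011 × 1.0146 × 1.063 × 1.0665 ≈ 1.3074895599.
The nominal amount required is £162,919 scaled up by that factor.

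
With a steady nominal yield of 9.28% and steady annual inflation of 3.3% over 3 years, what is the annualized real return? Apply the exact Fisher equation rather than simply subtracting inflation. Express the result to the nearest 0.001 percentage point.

5.789%

With constant rates the annual real return is the same each year: (1+9.28%)/(1+3.3%) − 1 = 0.05789.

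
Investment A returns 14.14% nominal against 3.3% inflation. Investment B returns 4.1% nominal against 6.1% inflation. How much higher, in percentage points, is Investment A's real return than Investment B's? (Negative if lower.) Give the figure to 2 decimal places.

12.38

Investment A real return: 1.1414/1.033 − 1 = 10.494%.
Investment B real return: 1.041/1.061 − 1 = -1.885%.
Difference: 10.494 − (-1.885) = 12.379 pp.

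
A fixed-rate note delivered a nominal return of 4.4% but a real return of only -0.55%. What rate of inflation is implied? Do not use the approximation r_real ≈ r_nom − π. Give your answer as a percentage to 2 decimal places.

From (1+r_nom) = (1+r_real)(1+π), we get 1+π = (1 + 4.4%)/(1 − 0.55%) = 1.044/0.9945 ≈ 1.04977.
So π ≈ 4.9774%.

4.98%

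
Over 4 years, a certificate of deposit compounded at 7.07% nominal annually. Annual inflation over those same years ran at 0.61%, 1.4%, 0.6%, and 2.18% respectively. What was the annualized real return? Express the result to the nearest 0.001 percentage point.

Cumulative inflation factor: 1.0061 × 1.014 × 1.006 × 1.0218 ≈ 1.04868.
Nominal growth factor: 1.31423. Real growth factor = 1.31423 / 1.04868 ≈ 1.25322.
Annualized: 1.25322^(1/4) − 1 ≈ 0.05805.

5.805%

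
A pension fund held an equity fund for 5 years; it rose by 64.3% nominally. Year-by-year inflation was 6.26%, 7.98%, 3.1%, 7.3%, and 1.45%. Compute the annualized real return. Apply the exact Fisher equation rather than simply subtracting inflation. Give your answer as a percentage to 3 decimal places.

4.994%

Cumulative inflation factor: 1.0626 × 1.0798 × 1.031 × 1.073 × 1.0145 ≈ 1.28773.
Nominal growth factor: 1.64300. Real growth factor = 1.64300 / 1.28773 ≈ 1.27589.
Annualized: 1.27589^(1/5) − 1 ≈ 0.04994.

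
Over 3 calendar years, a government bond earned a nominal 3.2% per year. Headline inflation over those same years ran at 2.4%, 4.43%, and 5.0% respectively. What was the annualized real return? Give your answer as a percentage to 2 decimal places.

Cumulative inflation factor: 1.024 × 1.0443 × 1.050 ≈ 1.12283.
Nominal growth factor: 1.09910. Real growth factor = 1.09910 / 1.12283 ≈ 0.97887.
Annualized: 0.97887^(1/3) − 1 ≈ -0.00709.

-0.71%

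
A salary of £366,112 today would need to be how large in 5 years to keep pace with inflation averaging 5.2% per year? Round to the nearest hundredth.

Cumulative price-level factor: (1+5.2%)^5 ≈ 1.2884830183.
Multiplying £366,112 by the price-level factor gives the future nominal sum.

£471,729.09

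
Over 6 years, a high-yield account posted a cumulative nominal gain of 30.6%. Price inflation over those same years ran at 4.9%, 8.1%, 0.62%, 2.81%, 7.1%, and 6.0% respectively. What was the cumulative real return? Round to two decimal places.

-1.93%

Cumulative inflation factor: 1.049 × 1.081 × 1.0062 × 1.0281 × 1.071 × 1.060 ≈ 1.33173.
Nominal growth factor: 1.30600. Real growth factor = 1.30600 / 1.33173 ≈ 0.98068.
Total real return ≈ -1.9321%.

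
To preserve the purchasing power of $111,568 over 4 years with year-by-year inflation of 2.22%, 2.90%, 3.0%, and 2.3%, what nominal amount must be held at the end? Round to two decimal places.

Cumulative price-level factor: 1.0222 × 1.0290 × 1.030 × 1.023 ≈ 1.1083172936.
The nominal amount required is $111,568 scaled up by that factor.

$123,652.74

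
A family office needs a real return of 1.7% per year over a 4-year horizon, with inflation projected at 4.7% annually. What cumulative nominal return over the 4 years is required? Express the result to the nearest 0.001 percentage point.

Required annual nominal rate: (1+1.7%)(1+4.7%) − 1 = 6.4799%.
Cumulative over 4 years: (1 + 0.064799)^4 − 1 ≈ 0.28550.

28.550%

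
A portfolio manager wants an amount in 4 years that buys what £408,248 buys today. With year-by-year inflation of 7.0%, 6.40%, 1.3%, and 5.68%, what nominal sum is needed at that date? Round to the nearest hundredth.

Cumulative price-level factor: 1.070 × 1.0640 × 1.013 × 1.0568 ≈ 1.2187865576.
Multiplying £408,248 by the price-level factor gives the future nominal sum.

£497,567.17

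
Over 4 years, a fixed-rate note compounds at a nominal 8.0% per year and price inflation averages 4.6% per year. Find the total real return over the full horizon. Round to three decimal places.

13.650%

The annual real rate is (1+8.0%)/(1+4.6%) − 1 = 3.2505%.
Compounded over 4 years: (1 + 0.032505)^4 − 1 ≈ 0.13650.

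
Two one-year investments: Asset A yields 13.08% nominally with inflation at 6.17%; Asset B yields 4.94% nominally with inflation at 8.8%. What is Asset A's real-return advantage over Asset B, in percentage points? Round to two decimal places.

Asset A real return: 1.1308/1.0617 − 1 = 6.508%.
Asset B real return: 1.0494/1.088 − 1 = -3.548%.
Difference: 6.508 − (-3.548) = 10.056 pp.

10.06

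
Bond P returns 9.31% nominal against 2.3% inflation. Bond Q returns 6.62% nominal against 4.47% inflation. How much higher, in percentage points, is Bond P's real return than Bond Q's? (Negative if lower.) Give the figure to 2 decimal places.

Bond P real return: 1.0931/1.023 − 1 = 6.852%.
Bond Q real return: 1.0662/1.0447 − 1 = 2.058%.
Difference: 6.852 − 2.058 = 4.794 pp.

4.79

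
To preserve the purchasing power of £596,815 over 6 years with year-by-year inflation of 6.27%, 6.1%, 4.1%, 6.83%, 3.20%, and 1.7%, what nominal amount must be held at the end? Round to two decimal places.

£785,435.28

Cumulative price-level factor: 1.0627 × 1.061 × 1.041 × 1.0683 × 1.0320 × 1.017 ≈ 1.3160447972.
Multiplying £596,815 by the price-level factor gives the future nominal sum.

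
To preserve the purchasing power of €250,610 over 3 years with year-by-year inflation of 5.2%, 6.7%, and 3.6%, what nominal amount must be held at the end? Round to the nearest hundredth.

€291,432.72

Cumulative price-level factor: 1.052 × 1.067 × 1.036 = 1.162893424.
The nominal amount required is €250,610 scaled up by that factor.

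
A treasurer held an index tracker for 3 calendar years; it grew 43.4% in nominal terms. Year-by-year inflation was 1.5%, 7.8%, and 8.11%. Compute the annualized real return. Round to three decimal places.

Cumulative inflation factor: 1.015 × 1.078 × 1.0811 ≈ 1.18291.
Nominal growth factor: 1.43400. Real growth factor = 1.43400 / 1.18291 ≈ 1.21227.
Annualized: 1.21227^(1/3) − 1 ≈ 0.06627.

6.627%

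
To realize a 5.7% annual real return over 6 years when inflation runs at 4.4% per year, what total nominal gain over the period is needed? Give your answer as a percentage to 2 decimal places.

Required annual nominal rate: (1+5.7%)(1+4.4%) − 1 = 10.3508%.
Cumulative over 6 years: (1 + 0.103508)^6 − 1 ≈ 0.80573.

80.57%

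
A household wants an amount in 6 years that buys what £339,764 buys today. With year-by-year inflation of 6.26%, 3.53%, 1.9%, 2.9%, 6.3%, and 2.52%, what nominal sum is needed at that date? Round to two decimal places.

£427,114.98

Cumulative price-level factor: 1.0626 × 1.0353 × 1.019 × 1.029 × 1.063 × 1.0252 ≈ 1.2570931109.
The nominal amount required is £339,764 scaled up by that factor.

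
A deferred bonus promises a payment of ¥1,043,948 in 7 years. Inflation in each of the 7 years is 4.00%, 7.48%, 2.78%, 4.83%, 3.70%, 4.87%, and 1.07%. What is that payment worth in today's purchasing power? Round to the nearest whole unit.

Price-level factor over 7 years: 1.0400 × 1.0748 × 1.0278 × 1.0483 × 1.0370 × 1.0487 × 1.0107 ≈ 1.3237546123.
Purchasing power today: ¥1,043,948 divided by that factor.

¥788,627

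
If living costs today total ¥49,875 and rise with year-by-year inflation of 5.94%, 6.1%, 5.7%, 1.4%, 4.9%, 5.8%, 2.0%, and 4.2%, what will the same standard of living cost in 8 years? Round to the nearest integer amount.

¥70,876

Cumulative price-level factor: 1.0594 × 1.061 × 1.057 × 1.014 × 1.049 × 1.058 × 1.020 × 1.042 ≈ 1.4210761196.
Multiplying ¥49,875 by the price-level factor gives the future nominal sum.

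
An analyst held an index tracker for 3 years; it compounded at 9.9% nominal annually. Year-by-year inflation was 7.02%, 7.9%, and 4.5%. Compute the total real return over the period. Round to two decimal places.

10.00%

Cumulative inflation factor: 1.0702 × 1.079 × 1.045 ≈ 1.20671.
Nominal growth factor: 1.32737. Real growth factor = 1.32737 / 1.20671 ≈ 1.09999.
Total real return ≈ 9.9994%.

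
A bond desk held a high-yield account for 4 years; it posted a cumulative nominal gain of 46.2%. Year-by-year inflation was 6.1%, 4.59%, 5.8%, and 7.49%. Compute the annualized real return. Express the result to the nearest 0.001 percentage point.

3.746%

Cumulative inflation factor: 1.061 × 1.0459 × 1.058 × 1.0749 ≈ 1.26200.
Nominal growth factor: 1.46200. Real growth factor = 1.46200 / 1.26200 ≈ 1.15848.
Annualized: 1.15848^(1/4) − 1 ≈ 0.03746.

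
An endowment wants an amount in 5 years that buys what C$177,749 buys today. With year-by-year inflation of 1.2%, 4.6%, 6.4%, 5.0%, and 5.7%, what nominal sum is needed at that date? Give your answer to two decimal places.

Cumulative price-level factor: 1.012 × 1.046 × 1.064 × 1.050 × 1.057 ≈ 1.2500233092.
The nominal amount required is C$177,749 scaled up by that factor.

C$222,190.39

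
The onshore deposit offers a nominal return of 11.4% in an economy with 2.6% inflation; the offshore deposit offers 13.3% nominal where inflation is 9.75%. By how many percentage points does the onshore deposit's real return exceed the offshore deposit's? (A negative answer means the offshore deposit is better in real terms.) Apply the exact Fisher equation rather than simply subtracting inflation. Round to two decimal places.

5.34

The onshore deposit real return: 1.114/1.026 − 1 = 8.577%.
The offshore deposit real return: 1.133/1.0975 − 1 = 3.235%.
Difference: 8.577 − 3.235 = 5.342 pp.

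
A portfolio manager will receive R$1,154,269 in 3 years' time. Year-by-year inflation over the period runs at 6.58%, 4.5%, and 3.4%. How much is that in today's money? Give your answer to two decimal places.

Price-level factor over 3 years: 1.0658 × 1.045 × 1.034 = 1.151628874.
Purchasing power today: R$1,154,269 divided by that factor.

R$1,002,292.51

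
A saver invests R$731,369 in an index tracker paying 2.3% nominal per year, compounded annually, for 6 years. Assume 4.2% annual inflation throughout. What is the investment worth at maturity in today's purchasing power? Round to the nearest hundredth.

Nominal value at maturity: R$731,369 × (1 + 2.3%)^6 ≈ R$838,282.40.
Price-level factor over 6 years: (1 + 4.2%)^6 ≈ 1.2799892251.
Dividing the nominal maturity value by the price-level factor gives the value in today's money.

R$654,913.64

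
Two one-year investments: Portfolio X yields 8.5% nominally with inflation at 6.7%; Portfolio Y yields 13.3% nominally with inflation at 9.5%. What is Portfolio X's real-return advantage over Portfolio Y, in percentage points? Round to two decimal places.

Portfolio X real return: 1.085/1.067 − 1 = 1.687%.
Portfolio Y real return: 1.133/1.095 − 1 = 3.470%.
Difference: 1.687 − 3.470 = -1.783 pp.

-1.78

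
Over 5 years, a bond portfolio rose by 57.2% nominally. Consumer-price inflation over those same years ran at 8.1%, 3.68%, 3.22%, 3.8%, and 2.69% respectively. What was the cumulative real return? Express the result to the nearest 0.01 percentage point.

27.48%

Cumulative inflation factor: 1.081 × 1.0368 × 1.0322 × 1.038 × 1.0269 ≈ 1.23313.
Nominal growth factor: 1.57200. Real growth factor = 1.57200 / 1.23313 ≈ 1.27480.
Total real return ≈ 27.4801%.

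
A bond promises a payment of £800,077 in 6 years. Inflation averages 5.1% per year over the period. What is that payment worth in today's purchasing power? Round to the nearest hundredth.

Price-level factor over 6 years: (1 + 5.1%)^6 ≈ 1.3477715858.
Purchasing power today: £800,077 divided by that factor.

£593,629.52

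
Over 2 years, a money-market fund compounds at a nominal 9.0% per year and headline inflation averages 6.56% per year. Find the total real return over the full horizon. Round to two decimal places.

4.63%

The annual real rate is (1+9.0%)/(1+6.56%) − 1 = 2.2898%.
Compounded over 2 years: (1 + 0.022898)^2 − 1 ≈ 0.04632.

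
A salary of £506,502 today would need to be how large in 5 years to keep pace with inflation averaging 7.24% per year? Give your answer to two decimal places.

Cumulative price-level factor: (1+7.24%)^5 ≈ 1.4183520037.
Multiplying £506,502 by the price-level factor gives the future nominal sum.

£718,398.13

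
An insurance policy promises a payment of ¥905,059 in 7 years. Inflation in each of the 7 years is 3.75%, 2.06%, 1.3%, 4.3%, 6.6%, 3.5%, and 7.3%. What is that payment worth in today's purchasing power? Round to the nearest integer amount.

¥683,348

Price-level factor over 7 years: 1.0375 × 1.0206 × 1.013 × 1.043 × 1.066 × 1.035 × 1.073 ≈ 1.3244473527.
Purchasing power today: ¥905,059 divided by that factor.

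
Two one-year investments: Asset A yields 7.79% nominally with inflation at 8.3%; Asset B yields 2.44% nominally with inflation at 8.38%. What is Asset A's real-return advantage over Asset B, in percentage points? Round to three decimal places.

5.010

Asset A real return: 1.0779/1.083 − 1 = -0.4709%.
Asset B real return: 1.0244/1.0838 − 1 = -5.4807%.
Difference: -0.4709 − (-5.4807) = 5.0098 pp.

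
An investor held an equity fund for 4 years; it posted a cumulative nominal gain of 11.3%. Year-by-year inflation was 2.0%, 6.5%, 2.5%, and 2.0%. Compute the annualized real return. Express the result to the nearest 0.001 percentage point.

-0.504%

Cumulative inflation factor: 1.020 × 1.065 × 1.025 × 1.020 ≈ 1.13573.
Nominal growth factor: 1.11300. Real growth factor = 1.11300 / 1.13573 ≈ 0.97999.
Annualized: 0.97999^(1/4) − 1 ≈ -0.00504.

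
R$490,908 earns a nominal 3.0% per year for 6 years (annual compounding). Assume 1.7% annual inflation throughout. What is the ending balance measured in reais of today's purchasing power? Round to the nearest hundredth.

Nominal value at maturity: R$490,908 × (1 + 3.0%)^6 ≈ R$586,169.82.
Price-level factor over 6 years: (1 + 1.7%)^6 ≈ 1.1064345214.
Dividing the nominal maturity value by the price-level factor gives the value in today's money.

R$529,782.66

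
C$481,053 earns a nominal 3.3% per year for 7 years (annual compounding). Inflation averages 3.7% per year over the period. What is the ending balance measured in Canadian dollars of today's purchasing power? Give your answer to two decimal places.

C$468,213.45

Nominal value at maturity: C$481,053 × (1 + 3.3%)^7 ≈ C$603,802.88.
Price-level factor over 7 years: (1 + 3.7%)^7 ≈ 1.2895889249.
Dividing the nominal maturity value by the price-level factor gives the value in today's money.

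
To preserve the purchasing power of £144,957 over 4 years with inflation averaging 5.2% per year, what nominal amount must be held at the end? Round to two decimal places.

£177,542.43

Cumulative price-level factor: (1+5.2%)^4 ≈ 1.2247937436.
Multiplying £144,957 by the price-level factor gives the future nominal sum.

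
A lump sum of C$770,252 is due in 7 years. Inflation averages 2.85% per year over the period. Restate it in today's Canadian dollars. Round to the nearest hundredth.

C$632,707.18

Price-level factor over 7 years: (1 + 2.85%)^7 ≈ 1.2173909593.
Purchasing power today: C$770,252 divided by that factor.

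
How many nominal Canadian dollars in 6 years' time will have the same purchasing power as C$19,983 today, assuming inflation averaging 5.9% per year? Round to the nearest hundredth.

C$28,186.19

Cumulative price-level factor: (1+5.9%)^6 ≈ 1.4105086721.
Multiplying C$19,983 by the price-level factor gives the future nominal sum.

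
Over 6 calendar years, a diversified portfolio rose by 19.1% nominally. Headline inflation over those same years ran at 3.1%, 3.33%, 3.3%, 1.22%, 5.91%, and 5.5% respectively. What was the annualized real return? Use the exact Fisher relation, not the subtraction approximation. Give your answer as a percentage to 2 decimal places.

-0.73%

Cumulative inflation factor: 1.031 × 1.0333 × 1.033 × 1.0122 × 1.0591 × 1.055 ≈ 1.24463.
Nominal growth factor: 1.19100. Real growth factor = 1.19100 / 1.24463 ≈ 0.95691.
Annualized: 0.95691^(1/6) − 1 ≈ -0.00731.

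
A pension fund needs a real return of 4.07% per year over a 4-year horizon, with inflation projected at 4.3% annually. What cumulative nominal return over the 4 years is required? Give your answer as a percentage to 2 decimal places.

38.82%

Required annual nominal rate: (1+4.07%)(1+4.3%) − 1 = 8.54501%.
Cumulative over 4 years: (1 + 0.0854501)^4 − 1 ≈ 0.38816.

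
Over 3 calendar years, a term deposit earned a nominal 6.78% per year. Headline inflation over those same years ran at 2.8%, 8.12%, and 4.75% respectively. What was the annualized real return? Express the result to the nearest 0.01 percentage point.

Cumulative inflation factor: 1.028 × 1.0812 × 1.0475 ≈ 1.16427.
Nominal growth factor: 1.21750. Real growth factor = 1.21750 / 1.16427 ≈ 1.04572.
Annualized: 1.04572^(1/3) − 1 ≈ 0.01501.

1.50%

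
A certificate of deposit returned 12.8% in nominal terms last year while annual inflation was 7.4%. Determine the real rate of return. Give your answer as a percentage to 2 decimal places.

5.03%

Real return via the Fisher equation: (1 + 12.8%)/(1 + 7.4%) − 1 = 1.128/1.074 − 1 ≈ 0.05028.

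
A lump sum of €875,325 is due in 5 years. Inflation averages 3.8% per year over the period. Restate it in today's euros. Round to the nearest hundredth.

€726,411.26

Price-level factor over 5 years: (1 + 3.8%)^5 ≈ 1.2049992249.
Purchasing power today: €875,325 divided by that factor.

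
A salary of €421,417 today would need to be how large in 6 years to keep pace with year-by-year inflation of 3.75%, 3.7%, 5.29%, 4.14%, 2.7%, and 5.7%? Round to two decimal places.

€539,670.95

Cumulative price-level factor: 1.0375 × 1.037 × 1.0529 × 1.0414 × 1.027 × 1.057 ≈ 1.2806103034.
Multiplying €421,417 by the price-level factor gives the future nominal sum.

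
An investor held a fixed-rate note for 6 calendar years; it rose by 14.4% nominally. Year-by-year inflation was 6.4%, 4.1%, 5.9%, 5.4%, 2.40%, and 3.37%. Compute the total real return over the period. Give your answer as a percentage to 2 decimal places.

-12.58%

Cumulative inflation factor: 1.064 × 1.041 × 1.059 × 1.054 × 1.0240 × 1.0337 ≈ 1.30865.
Nominal growth factor: 1.14400. Real growth factor = 1.14400 / 1.30865 ≈ 0.87418.
Total real return ≈ -12.5816%.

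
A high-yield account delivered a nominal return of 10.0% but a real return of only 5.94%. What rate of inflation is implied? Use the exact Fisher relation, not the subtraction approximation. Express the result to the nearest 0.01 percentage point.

3.83%

From (1+r_nom) = (1+r_real)(1+π), we get 1+π = (1 + 10.0%)/(1 + 5.94%) = 1.100/1.0594 ≈ 1.03832.
So π ≈ 3.8324%.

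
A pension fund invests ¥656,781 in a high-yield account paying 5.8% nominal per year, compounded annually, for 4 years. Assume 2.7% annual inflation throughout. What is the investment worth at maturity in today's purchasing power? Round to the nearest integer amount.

Nominal value at maturity: ¥656,781 × (1 + 5.8%)^4 ≈ ¥822,931.
Price-level factor over 4 years: (1 + 2.7%)^4 ≈ 1.1124532634.
The maturity value deflated by that factor is the answer in today's purchasing power.

¥739,744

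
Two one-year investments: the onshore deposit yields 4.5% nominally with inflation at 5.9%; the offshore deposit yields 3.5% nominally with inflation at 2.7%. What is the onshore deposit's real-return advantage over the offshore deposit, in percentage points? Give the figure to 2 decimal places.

The onshore deposit real return: 1.045/1.059 − 1 = -1.322%.
The offshore deposit real return: 1.035/1.027 − 1 = 0.779%.
Difference: -1.322 − 0.779 = -2.101 pp.

-2.10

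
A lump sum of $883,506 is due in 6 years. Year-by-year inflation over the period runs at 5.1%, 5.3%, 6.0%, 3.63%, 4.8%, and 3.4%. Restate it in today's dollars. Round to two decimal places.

$670,664.36

Price-level factor over 6 years: 1.051 × 1.053 × 1.060 × 1.0363 × 1.048 × 1.034 ≈ 1.3173593920.
Purchasing power today: $883,506 divided by that factor.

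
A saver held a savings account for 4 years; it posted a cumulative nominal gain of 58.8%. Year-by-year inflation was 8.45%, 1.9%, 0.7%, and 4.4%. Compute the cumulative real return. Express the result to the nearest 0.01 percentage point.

36.68%

Cumulative inflation factor: 1.0845 × 1.019 × 1.007 × 1.044 ≈ 1.16181.
Nominal growth factor: 1.58800. Real growth factor = 1.58800 / 1.16181 ≈ 1.36684.
Total real return ≈ 36.6837%.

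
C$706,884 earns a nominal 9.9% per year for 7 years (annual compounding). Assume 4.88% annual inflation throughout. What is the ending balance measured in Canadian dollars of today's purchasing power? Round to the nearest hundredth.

C$980,580.49

Nominal value at maturity: C$706,884 × (1 + 9.9%)^7 ≈ C$1,368,774.79.
Price-level factor over 7 years: (1 + 4.88%)^7 ≈ 1.3958821406.
The maturity value deflated by that factor is the answer in today's purchasing power.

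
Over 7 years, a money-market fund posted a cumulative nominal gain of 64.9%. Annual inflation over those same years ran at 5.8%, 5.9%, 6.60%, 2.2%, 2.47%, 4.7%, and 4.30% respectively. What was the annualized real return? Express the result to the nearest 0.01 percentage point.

Cumulative inflation factor: 1.058 × 1.059 × 1.0660 × 1.022 × 1.0247 × 1.047 × 1.0430 ≈ 1.36590.
Nominal growth factor: 1.64900. Real growth factor = 1.64900 / 1.36590 ≈ 1.20727.
Annualized: 1.20727^(1/7) − 1 ≈ 0.02727.

2.73%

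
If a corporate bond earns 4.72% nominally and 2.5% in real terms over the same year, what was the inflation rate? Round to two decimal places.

2.17%

From (1+r_nom) = (1+r_real)(1+π), we get 1+π = (1 + 4.72%)/(1 + 2.5%) = 1.0472/1.025 ≈ 1.02166.
So π ≈ 2.1659%.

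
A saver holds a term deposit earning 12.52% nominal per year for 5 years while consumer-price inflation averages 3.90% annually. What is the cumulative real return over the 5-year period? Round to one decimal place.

The annual real rate is (1+12.52%)/(1+3.90%) − 1 = 8.2964%.
Compounded over 5 years: (1 + 0.082964)^5 − 1 ≈ 0.48960.

49.0%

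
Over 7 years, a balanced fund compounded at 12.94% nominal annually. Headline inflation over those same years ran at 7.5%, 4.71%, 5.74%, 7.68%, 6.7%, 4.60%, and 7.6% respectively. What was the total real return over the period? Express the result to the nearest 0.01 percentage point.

Cumulative inflation factor: 1.075 × 1.0471 × 1.0574 × 1.0768 × 1.067 × 1.0460 × 1.076 ≈ 1.53914.
Nominal growth factor: 2.34388. Real growth factor = 2.34388 / 1.53914 ≈ 1.52284.
Total real return ≈ 52.2843%.

52.28%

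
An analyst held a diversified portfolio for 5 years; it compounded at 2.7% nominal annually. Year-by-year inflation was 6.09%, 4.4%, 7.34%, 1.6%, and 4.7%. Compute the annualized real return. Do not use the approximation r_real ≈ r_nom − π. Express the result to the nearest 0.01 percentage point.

-2.01%

Cumulative inflation factor: 1.0609 × 1.044 × 1.0734 × 1.016 × 1.047 ≈ 1.26467.
Nominal growth factor: 1.14249. Real growth factor = 1.14249 / 1.26467 ≈ 0.90339.
Annualized: 0.90339^(1/5) − 1 ≈ -0.02012.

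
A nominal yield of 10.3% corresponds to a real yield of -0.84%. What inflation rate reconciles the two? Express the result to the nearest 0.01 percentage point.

From (1+r_nom) = (1+r_real)(1+π), we get 1+π = (1 + 10.3%)/(1 − 0.84%) = 1.103/0.9916 ≈ 1.11234.
So π ≈ 11.2344%.

11.23%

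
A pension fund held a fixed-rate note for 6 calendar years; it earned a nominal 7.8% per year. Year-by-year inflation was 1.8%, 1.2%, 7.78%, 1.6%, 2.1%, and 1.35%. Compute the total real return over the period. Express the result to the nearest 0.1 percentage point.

Cumulative inflation factor: 1.018 × 1.012 × 1.0778 × 1.016 × 1.021 × 1.0135 ≈ 1.16737.
Nominal growth factor: 1.56932. Real growth factor = 1.56932 / 1.16737 ≈ 1.34432.
Total real return ≈ 34.4321%.

34.4%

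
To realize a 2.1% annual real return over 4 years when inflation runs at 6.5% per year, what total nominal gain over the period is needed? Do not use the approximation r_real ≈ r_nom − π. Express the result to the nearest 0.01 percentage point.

Required annual nominal rate: (1+2.1%)(1+6.5%) − 1 = 8.7365%.
Cumulative over 4 years: (1 + 0.087365)^4 − 1 ≈ 0.39798.

39.80%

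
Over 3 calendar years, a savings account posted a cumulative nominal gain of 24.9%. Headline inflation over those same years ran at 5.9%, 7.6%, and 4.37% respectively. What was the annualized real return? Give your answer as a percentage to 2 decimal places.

1.65%

Cumulative inflation factor: 1.059 × 1.076 × 1.0437 ≈ 1.18928.
Nominal growth factor: 1.24900. Real growth factor = 1.24900 / 1.18928 ≈ 1.05022.
Annualized: 1.05022^(1/3) − 1 ≈ 0.01647.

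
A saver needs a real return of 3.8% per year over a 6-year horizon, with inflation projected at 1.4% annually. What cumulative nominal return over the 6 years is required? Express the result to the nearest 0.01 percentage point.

Required annual nominal rate: (1+3.8%)(1+1.4%) − 1 = 5.2532%.
Cumulative over 6 years: (1 + 0.052532)^6 − 1 ≈ 0.35960.

35.96%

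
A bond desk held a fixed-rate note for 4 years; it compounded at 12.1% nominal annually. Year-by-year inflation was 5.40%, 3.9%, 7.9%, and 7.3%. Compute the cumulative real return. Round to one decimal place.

24.6%

Cumulative inflation factor: 1.0540 × 1.039 × 1.079 × 1.073 ≈ 1.26788.
Nominal growth factor: 1.57915. Real growth factor = 1.57915 / 1.26788 ≈ 1.24550.
Total real return ≈ 24.5504%.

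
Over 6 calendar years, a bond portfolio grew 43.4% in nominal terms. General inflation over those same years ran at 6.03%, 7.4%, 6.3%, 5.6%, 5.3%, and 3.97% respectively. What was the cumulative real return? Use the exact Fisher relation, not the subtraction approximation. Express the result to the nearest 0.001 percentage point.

Cumulative inflation factor: 1.0603 × 1.074 × 1.063 × 1.056 × 1.053 × 1.0397 ≈ 1.39948.
Nominal growth factor: 1.43400. Real growth factor = 1.43400 / 1.39948 ≈ 1.02467.
Total real return ≈ 2.4666%.

2.467%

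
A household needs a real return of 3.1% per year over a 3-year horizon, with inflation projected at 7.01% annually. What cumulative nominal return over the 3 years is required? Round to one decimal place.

34.3%

Required annual nominal rate: (1+3.1%)(1+7.01%) − 1 = 10.32731%.
Cumulative over 3 years: (1 + 0.1032731)^3 − 1 ≈ 0.34292.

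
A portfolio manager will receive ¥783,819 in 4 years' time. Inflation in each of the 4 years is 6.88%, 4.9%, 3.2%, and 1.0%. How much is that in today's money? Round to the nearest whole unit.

¥670,722

Price-level factor over 4 years: 1.0688 × 1.049 × 1.032 × 1.010 ≈ 1.1686191652.
Purchasing power today: ¥783,819 divided by that factor.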